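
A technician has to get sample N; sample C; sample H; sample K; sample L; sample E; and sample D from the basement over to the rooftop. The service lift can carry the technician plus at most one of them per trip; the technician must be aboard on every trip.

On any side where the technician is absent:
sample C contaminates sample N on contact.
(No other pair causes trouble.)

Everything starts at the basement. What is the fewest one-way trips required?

Counting alone: the technician can take at most 1 across per trip to the rooftop, so moving all 7 needs at least 7 loaded trips out, with a return between consecutive ones — at least 13 crossings.
The plan below uses exactly 13 crossings, so it is optimal:
1. Technician goes to the rooftop with sample N.
2. Technician goes back to the basement alone.
3. Technician goes to the rooftop with sample H.
4. Technician goes back to the basement alone.
5. Technician goes to the rooftop with sample K.
6. Technician goes back to the basement alone.
7. Technician goes to the rooftop with sample L.
8. Technician goes back to the basement alone.
9. Technician goes to the rooftop with sample E.
10. Technician goes back to the basement alone.
11. Technician goes to the rooftop with sample D.
12. Technician goes back to the basement alone.
13. Technician goes to the rooftop with sample C.

13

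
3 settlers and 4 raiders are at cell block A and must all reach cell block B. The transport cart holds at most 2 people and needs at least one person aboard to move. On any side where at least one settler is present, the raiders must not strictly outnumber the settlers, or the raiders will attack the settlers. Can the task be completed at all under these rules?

No

The raiders already outnumber the settlers at cell block A before anyone moves, so the starting position itself is disallowed.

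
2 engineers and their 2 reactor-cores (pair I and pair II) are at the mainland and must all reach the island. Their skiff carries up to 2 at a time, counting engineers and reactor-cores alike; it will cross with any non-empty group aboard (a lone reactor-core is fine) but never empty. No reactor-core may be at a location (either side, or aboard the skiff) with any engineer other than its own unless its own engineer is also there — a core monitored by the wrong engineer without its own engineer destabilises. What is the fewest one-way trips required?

5

Counting alone: each trip to the island takes at most 2 across and each return brings at least 1 back, so after t trips out (and t−1 returns) at most 2t − (t−1) of the 4 are across; that first reaches 4 at t = 3, so at least 5 crossings are needed.
The plan below uses exactly 5 crossings, so it is optimal:
1. engineer I and reactor-core I cross → the island.
2. engineer I crosses ← the mainland.
3. engineer I and engineer II cross → the island.
4. engineer II crosses ← the mainland.
5. engineer II and reactor-core II cross → the island.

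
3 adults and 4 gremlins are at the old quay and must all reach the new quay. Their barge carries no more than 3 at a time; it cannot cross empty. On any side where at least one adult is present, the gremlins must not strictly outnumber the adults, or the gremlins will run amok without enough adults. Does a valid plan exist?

No

The gremlins already outnumber the adults at the old quay before anyone moves, so the starting position itself is disallowed.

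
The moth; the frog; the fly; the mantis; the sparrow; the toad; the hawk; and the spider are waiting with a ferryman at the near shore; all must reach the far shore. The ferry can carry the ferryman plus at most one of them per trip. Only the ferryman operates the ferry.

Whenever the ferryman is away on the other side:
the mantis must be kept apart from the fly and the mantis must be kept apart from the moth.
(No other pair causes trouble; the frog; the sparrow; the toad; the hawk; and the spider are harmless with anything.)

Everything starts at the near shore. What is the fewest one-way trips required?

17

Counting alone: the ferryman can take at most 1 across per trip to the far shore, so moving all 8 needs at least 8 loaded trips out, with a return between consecutive ones — at least 15 crossings.
The safety rule pushes this higher. Following every safe sequence of crossings, the most of the 8 that can be at the far shore as the ferry arrives there on crossing 15 is 7 — never all 8.
So no plan with fewer than 17 crossings exists, and this one achieves 17:
1. Ferryman goes to the far shore with the mantis.  [the near shore: the fly, the frog, the hawk, the moth, the sparrow, the spider, the toad | the far shore: the mantis]
2. Ferryman goes back to the near shore alone.  [the near shore: the fly, the frog, the hawk, the moth, the sparrow, the spider, the toad | the far shore: the mantis]
3. Ferryman goes to the far shore with the moth.  [the near shore: the fly, the frog, the hawk, the sparrow, the spider, the toad | the far shore: the mantis, the moth]
4. Ferryman goes back to the near shore with the mantis.  [the near shore: the fly, the frog, the hawk, the mantis, the sparrow, the spider, the toad | the far shore: the moth]
5. Ferryman goes to the far shore with the fly.  [the near shore: the frog, the hawk, the mantis, the sparrow, the spider, the toad | the far shore: the fly, the moth]
6. Ferryman goes back to the near shore alone.  [the near shore: the frog, the hawk, the mantis, the sparrow, the spider, the toad | the far shore: the fly, the moth]
7. Ferryman goes to the far shore with the frog.  [the near shore: the hawk, the mantis, the sparrow, the spider, the toad | the far shore: the fly, the frog, the moth]
8. Ferryman goes back to the near shore alone.  [the near shore: the hawk, the mantis, the sparrow, the spider, the toad | the far shore: the fly, the frog, the moth]
9. Ferryman goes to the far shore with the sparrow.  [the near shore: the hawk, the mantis, the spider, the toad | the far shore: the fly, the frog, the moth, the sparrow]
10. Ferryman goes back to the near shore alone.  [the near shore: the hawk, the mantis, the spider, the toad | the far shore: the fly, the frog, the moth, the sparrow]
11. Ferryman goes to the far shore with the toad.  [the near shore: the hawk, the mantis, the spider | the far shore: the fly, the frog, the moth, the sparrow, the toad]
12. Ferryman goes back to the near shore alone.  [the near shore: the hawk, the mantis, the spider | the far shore: the fly, the frog, the moth, the sparrow, the toad]
13. Ferryman goes to the far shore with the hawk.  [the near shore: the mantis, the spider | the far shore: the fly, the frog, the hawk, the moth, the sparrow, the toad]
14. Ferryman goes back to the near shore alone.  [the near shore: the mantis, the spider | the far shore: the fly, the frog, the hawk, the moth, the sparrow, the toad]
15. Ferryman goes to the far shore with the spider.  [the near shore: the mantis | the far shore: the fly, the frog, the hawk, the moth, the sparrow, the spider, the toad]
16. Ferryman goes back to the near shore alone.  [the near shore: the mantis | the far shore: the fly, the frog, the hawk, the moth, the sparrow, the spider, the toad]
17. Ferryman goes to the far shore with the mantis.  [the near shore: — | the far shore: the fly, the frog, the hawk, the mantis, the moth, the sparrow, the spider, the toad]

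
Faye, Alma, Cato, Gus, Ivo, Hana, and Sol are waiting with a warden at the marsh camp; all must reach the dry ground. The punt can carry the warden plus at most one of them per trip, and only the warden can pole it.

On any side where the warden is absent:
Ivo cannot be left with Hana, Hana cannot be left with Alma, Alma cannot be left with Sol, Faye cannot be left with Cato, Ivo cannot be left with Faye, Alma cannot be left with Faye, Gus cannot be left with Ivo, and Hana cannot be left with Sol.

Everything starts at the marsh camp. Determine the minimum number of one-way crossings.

Whatever the first load, the items left behind include a forbidden pair without the warden. No opening move is safe, so no plan exists.

impossible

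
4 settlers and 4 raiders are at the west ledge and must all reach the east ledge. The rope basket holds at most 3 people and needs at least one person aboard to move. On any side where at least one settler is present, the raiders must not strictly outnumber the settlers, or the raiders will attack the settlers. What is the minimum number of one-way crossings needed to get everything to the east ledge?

9

Counting alone: each trip to the east ledge takes at most 3 across and each return brings at least 1 back, so after t trips out (and t−1 returns) at most 3t − (t−1) of the 8 are across; that first reaches 8 at t = 4, so at least 7 crossings are needed.
The safety rule pushes this higher. Following every safe sequence of crossings, the most of the 8 that can be at the east ledge as the rope basket arrives there on crossing 7 is 7 — never all 8.
So no plan with fewer than 9 crossings exists, and this one achieves 9:
1. 2 raiders → the east ledge.  (the west ledge: 4S 2R; the east ledge: 0S 2R)
2. 1 raider ← the west ledge.  (the west ledge: 4S 3R; the east ledge: 0S 1R)
3. 3 raiders → the east ledge.  (the west ledge: 4S 0R; the east ledge: 0S 4R)
4. 1 raider ← the west ledge.  (the west ledge: 4S 1R; the east ledge: 0S 3R)
5. 3 settlers → the east ledge.  (the west ledge: 1S 1R; the east ledge: 3S 3R)
6. 1 settler and 1 raider ← the west ledge.  (the west ledge: 2S 2R; the east ledge: 2S 2R)
7. 2 settlers → the east ledge.  (the west ledge: 0S 2R; the east ledge: 4S 2R)
8. 1 raider ← the west ledge.  (the west ledge: 0S 3R; the east ledge: 4S 1R)
9. 3 raiders → the east ledge.  (the west ledge: 0S 0R; the east ledge: 4S 4R)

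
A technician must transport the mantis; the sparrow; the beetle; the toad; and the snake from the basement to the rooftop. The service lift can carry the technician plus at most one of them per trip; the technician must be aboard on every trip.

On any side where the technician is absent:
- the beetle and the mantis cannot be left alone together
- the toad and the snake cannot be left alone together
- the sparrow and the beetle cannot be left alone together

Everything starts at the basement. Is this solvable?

Whatever the first load, the items left behind include a forbidden pair without the technician. No opening move is safe, so no plan exists.

No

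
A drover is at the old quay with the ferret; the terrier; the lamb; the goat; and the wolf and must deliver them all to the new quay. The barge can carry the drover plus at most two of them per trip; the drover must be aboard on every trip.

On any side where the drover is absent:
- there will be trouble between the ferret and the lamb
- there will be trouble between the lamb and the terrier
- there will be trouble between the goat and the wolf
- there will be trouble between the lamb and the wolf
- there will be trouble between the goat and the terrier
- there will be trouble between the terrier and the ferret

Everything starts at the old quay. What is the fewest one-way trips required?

impossible

Whatever the first load, the items left behind include a forbidden pair without the drover. No opening move is safe, so no plan exists.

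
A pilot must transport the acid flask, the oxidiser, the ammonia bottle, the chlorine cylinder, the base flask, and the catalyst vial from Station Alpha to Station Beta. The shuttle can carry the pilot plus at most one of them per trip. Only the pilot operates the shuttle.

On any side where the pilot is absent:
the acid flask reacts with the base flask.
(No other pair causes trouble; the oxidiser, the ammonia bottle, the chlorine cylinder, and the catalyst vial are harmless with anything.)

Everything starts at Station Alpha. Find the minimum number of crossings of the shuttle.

11

Counting alone: the pilot can take at most 1 across per trip to Station Beta, so moving all 6 needs at least 6 loaded trips out, with a return between consecutive ones — at least 11 crossings.
The plan below uses exactly 11 crossings, so it is optimal:
1. Pilot goes to Station Beta with the acid flask.
2. Pilot goes back to Station Alpha alone.
3. Pilot goes to Station Beta with the oxidiser.
4. Pilot goes back to Station Alpha alone.
5. Pilot goes to Station Beta with the ammonia bottle.
6. Pilot goes back to Station Alpha alone.
7. Pilot goes to Station Beta with the chlorine cylinder.
8. Pilot goes back to Station Alpha alone.
9. Pilot goes to Station Beta with the catalyst vial.
10. Pilot goes back to Station Alpha alone.
11. Pilot goes to Station Beta with the base flask.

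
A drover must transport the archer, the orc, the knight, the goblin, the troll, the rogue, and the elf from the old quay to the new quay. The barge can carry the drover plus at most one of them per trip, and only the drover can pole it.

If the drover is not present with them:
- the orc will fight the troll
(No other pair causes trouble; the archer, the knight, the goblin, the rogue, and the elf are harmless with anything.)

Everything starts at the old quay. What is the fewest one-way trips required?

13

Counting alone: the drover can take at most 1 across per trip to the new quay, so moving all 7 needs at least 7 loaded trips out, with a return between consecutive ones — at least 13 crossings.
The plan below uses exactly 13 crossings, so it is optimal:
1. Drover goes to the new quay with the orc.  [the old quay: the archer, the elf, the goblin, the knight, the rogue, the troll | the new quay: the orc]
2. Drover goes back to the old quay alone.  [the old quay: the archer, the elf, the goblin, the knight, the rogue, the troll | the new quay: the orc]
3. Drover goes to the new quay with the archer.  [the old quay: the elf, the goblin, the knight, the rogue, the troll | the new quay: the archer, the orc]
4. Drover goes back to the old quay alone.  [the old quay: the elf, the goblin, the knight, the rogue, the troll | the new quay: the archer, the orc]
5. Drover goes to the new quay with the knight.  [the old quay: the elf, the goblin, the rogue, the troll | the new quay: the archer, the knight, the orc]
6. Drover goes back to the old quay alone.  [the old quay: the elf, the goblin, the rogue, the troll | the new quay: the archer, the knight, the orc]
7. Drover goes to the new quay with the goblin.  [the old quay: the elf, the rogue, the troll | the new quay: the archer, the goblin, the knight, the orc]
8. Drover goes back to the old quay alone.  [the old quay: the elf, the rogue, the troll | the new quay: the archer, the goblin, the knight, the orc]
9. Drover goes to the new quay with the rogue.  [the old quay: the elf, the troll | the new quay: the archer, the goblin, the knight, the orc, the rogue]
10. Drover goes back to the old quay alone.  [the old quay: the elf, the troll | the new quay: the archer, the goblin, the knight, the orc, the rogue]
11. Drover goes to the new quay with the elf.  [the old quay: the troll | the new quay: the archer, the elf, the goblin, the knight, the orc, the rogue]
12. Drover goes back to the old quay alone.  [the old quay: the troll | the new quay: the archer, the elf, the goblin, the knight, the orc, the rogue]
13. Drover goes to the new quay with the troll.  [the old quay: — | the new quay: the archer, the elf, the goblin, the knight, the orc, the rogue, the troll]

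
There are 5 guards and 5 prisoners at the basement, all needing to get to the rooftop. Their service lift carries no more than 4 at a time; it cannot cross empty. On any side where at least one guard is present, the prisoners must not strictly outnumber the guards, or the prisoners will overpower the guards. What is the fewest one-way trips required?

7

Counting alone: each trip to the rooftop takes at most 4 across and each return brings at least 1 back, so after t trips out (and t−1 returns) at most 4t − (t−1) of the 10 are across; that first reaches 10 at t = 3, so at least 5 crossings are needed.
The safety rule pushes this higher. Following every safe sequence of crossings, the most of the 10 that can be at the rooftop as the service lift arrives there on crossing 5 is 9 — never all 10.
So no plan with fewer than 7 crossings exists, and this one achieves 7:
1. 2 prisoners → the rooftop.  (the basement: 5G 3P; the rooftop: 0G 2P)
2. 1 prisoner ← the basement.  (the basement: 5G 4P; the rooftop: 0G 1P)
3. 4 prisoners → the rooftop.  (the basement: 5G 0P; the rooftop: 0G 5P)
4. 1 prisoner ← the basement.  (the basement: 5G 1P; the rooftop: 0G 4P)
5. 4 guards → the rooftop.  (the basement: 1G 1P; the rooftop: 4G 4P)
6. 1 guard and 1 prisoner ← the basement.  (the basement: 2G 2P; the rooftop: 3G 3P)
7. 2 guards and 2 prisoners → the rooftop.  (the basement: 0G 0P; the rooftop: 5G 5P)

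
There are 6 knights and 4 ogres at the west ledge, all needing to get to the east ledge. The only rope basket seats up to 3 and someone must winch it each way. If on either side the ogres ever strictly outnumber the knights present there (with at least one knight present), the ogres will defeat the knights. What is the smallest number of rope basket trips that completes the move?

Counting alone: each trip to the east ledge takes at most 3 across and each return brings at least 1 back, so after t trips out (and t−1 returns) at most 3t − (t−1) of the 10 are across; that first reaches 10 at t = 5, so at least 9 crossings are needed.
The plan below uses exactly 9 crossings, so it is optimal:
1. 2 ogres → the east ledge.  (the west ledge: 6K 2O; the east ledge: 0K 2O)
2. 1 ogre ← the west ledge.  (the west ledge: 6K 3O; the east ledge: 0K 1O)
3. 3 ogres → the east ledge.  (the west ledge: 6K 0O; the east ledge: 0K 4O)
4. 1 ogre ← the west ledge.  (the west ledge: 6K 1O; the east ledge: 0K 3O)
5. 3 knights → the east ledge.  (the west ledge: 3K 1O; the east ledge: 3K 3O)
6. 1 ogre ← the west ledge.  (the west ledge: 3K 2O; the east ledge: 3K 2O)
7. 1 knight and 2 ogres → the east ledge.  (the west ledge: 2K 0O; the east ledge: 4K 4O)
8. 1 ogre ← the west ledge.  (the west ledge: 2K 1O; the east ledge: 4K 3O)
9. 2 knights and 1 ogre → the east ledge.  (the west ledge: 0K 0O; the east ledge: 6K 4O)

9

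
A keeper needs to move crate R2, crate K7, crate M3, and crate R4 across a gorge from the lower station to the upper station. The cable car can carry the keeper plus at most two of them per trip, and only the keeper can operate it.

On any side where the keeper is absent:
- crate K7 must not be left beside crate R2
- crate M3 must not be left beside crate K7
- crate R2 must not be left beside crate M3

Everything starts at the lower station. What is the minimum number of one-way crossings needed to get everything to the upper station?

Counting alone: the keeper can take at most 2 across per trip to the upper station, so moving all 4 needs at least 2 loaded trips out, with a return between consecutive ones — at least 3 crossings.
The safety rule pushes this higher. Following every safe sequence of crossings, the most of the 4 that can be at the upper station as the cable car arrives there on crossing 3 is 3 — never all 4.
So no plan with fewer than 5 crossings exists, and this one achieves 5:
1. Keeper goes to the upper station with crate K7 and crate R2.  [the lower station: crate M3, crate R4 | the upper station: crate K7, crate R2]
2. Keeper goes back to the lower station with crate R2.  [the lower station: crate M3, crate R2, crate R4 | the upper station: crate K7]
3. Keeper goes to the upper station with crate R2 and crate R4.  [the lower station: crate M3 | the upper station: crate K7, crate R2, crate R4]
4. Keeper goes back to the lower station with crate R2.  [the lower station: crate M3, crate R2 | the upper station: crate K7, crate R4]
5. Keeper goes to the upper station with crate M3 and crate R2.  [the lower station: — | the upper station: crate K7, crate M3, crate R2, crate R4]

5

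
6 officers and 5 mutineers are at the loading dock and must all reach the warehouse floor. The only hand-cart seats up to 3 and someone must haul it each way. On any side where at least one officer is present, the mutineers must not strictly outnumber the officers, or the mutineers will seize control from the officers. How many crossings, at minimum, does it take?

Counting alone: each trip to the warehouse floor takes at most 3 across and each return brings at least 1 back, so after t trips out (and t−1 returns) at most 3t − (t−1) of the 11 are across; that first reaches 11 at t = 5, so at least 9 crossings are needed.
The plan below uses exactly 9 crossings, so it is optimal:
1. 3 mutineers → the warehouse floor.  (the loading dock: 6O 2M; the warehouse floor: 0O 3M)
2. 1 mutineer ← the loading dock.  (the loading dock: 6O 3M; the warehouse floor: 0O 2M)
3. 3 officers → the warehouse floor.  (the loading dock: 3O 3M; the warehouse floor: 3O 2M)
4. 1 officer ← the loading dock.  (the loading dock: 4O 3M; the warehouse floor: 2O 2M)
5. 2 officers and 1 mutineer → the warehouse floor.  (the loading dock: 2O 2M; the warehouse floor: 4O 3M)
6. 1 officer ← the loading dock.  (the loading dock: 3O 2M; the warehouse floor: 3O 3M)
7. 2 officers and 1 mutineer → the warehouse floor.  (the loading dock: 1O 1M; the warehouse floor: 5O 4M)
8. 1 officer ← the loading dock.  (the loading dock: 2O 1M; the warehouse floor: 4O 4M)
9. 2 officers and 1 mutineer → the warehouse floor.  (the loading dock: 0O 0M; the warehouse floor: 6O 5M)

9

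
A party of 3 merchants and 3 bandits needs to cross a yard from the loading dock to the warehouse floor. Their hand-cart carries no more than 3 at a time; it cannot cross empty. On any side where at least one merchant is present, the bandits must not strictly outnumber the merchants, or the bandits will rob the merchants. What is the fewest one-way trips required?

Counting alone: each trip to the warehouse floor takes at most 3 across and each return brings at least 1 back, so after t trips out (and t−1 returns) at most 3t − (t−1) of the 6 are across; that first reaches 6 at t = 3, so at least 5 crossings are needed.
The plan below uses exactly 5 crossings, so it is optimal:
1. 2 bandits → the warehouse floor.  (the loading dock: 3M 1B; the warehouse floor: 0M 2B)
2. 1 bandit ← the loading dock.  (the loading dock: 3M 2B; the warehouse floor: 0M 1B)
3. 3 merchants → the warehouse floor.  (the loading dock: 0M 2B; the warehouse floor: 3M 1B)
4. 1 bandit ← the loading dock.  (the loading dock: 0M 3B; the warehouse floor: 3M 0B)
5. 3 bandits → the warehouse floor.  (the loading dock: 0M 0B; the warehouse floor: 3M 3B)

5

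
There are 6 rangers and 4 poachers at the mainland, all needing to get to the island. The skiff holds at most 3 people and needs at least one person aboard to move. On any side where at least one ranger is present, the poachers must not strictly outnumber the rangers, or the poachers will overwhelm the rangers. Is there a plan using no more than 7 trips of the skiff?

No

Counting alone: each trip to the island takes at most 3 across and each return brings at least 1 back, so after t trips out (and t−1 returns) at most 3t − (t−1) of the 10 are across; that first reaches 10 at t = 5, so at least 9 crossings are needed.
Since 7 < 9, 7 crossings cannot be enough. (The shortest complete plan in fact takes 9:)
1. 2 poachers → the island.  (the mainland: 6R 2P; the island: 0R 2P)
2. 1 poacher ← the mainland.  (the mainland: 6R 3P; the island: 0R 1P)
3. 3 poachers → the island.  (the mainland: 6R 0P; the island: 0R 4P)
4. 1 poacher ← the mainland.  (the mainland: 6R 1P; the island: 0R 3P)
5. 3 rangers → the island.  (the mainland: 3R 1P; the island: 3R 3P)
6. 1 poacher ← the mainland.  (the mainland: 3R 2P; the island: 3R 2P)
7. 1 ranger and 2 poachers → the island.  (the mainland: 2R 0P; the island: 4R 4P)
8. 1 poacher ← the mainland.  (the mainland: 2R 1P; the island: 4R 3P)
9. 2 rangers and 1 poacher → the island.  (the mainland: 0R 0P; the island: 6R 4P)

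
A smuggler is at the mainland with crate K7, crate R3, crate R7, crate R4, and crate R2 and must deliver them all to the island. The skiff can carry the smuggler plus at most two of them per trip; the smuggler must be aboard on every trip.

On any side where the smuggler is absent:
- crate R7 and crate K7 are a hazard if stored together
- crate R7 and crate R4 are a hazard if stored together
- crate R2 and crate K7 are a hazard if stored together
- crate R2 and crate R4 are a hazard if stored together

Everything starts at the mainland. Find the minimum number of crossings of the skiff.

Counting alone: the smuggler can take at most 2 across per trip to the island, so moving all 5 needs at least 3 loaded trips out, with a return between consecutive ones — at least 5 crossings.
The plan below uses exactly 5 crossings, so it is optimal:
1. Smuggler goes to the island with crate K7 and crate R4.  [the mainland: crate R2, crate R3, crate R7 | the island: crate K7, crate R4]
2. Smuggler goes back to the mainland alone.  [the mainland: crate R2, crate R3, crate R7 | the island: crate K7, crate R4]
3. Smuggler goes to the island with crate R3.  [the mainland: crate R2, crate R7 | the island: crate K7, crate R3, crate R4]
4. Smuggler goes back to the mainland alone.  [the mainland: crate R2, crate R7 | the island: crate K7, crate R3, crate R4]
5. Smuggler goes to the island with crate R2 and crate R7.  [the mainland: — | the island: crate K7, crate R2, crate R3, crate R4, crate R7]

5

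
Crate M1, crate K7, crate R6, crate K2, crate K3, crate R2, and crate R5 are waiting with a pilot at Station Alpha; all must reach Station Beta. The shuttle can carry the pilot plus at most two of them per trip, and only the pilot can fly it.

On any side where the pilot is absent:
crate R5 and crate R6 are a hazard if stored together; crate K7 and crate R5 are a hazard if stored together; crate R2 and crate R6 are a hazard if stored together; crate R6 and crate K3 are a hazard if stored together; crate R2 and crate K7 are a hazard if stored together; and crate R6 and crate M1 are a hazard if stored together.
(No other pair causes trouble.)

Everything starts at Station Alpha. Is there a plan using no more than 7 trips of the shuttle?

No

Counting alone: the pilot can take at most 2 across per trip to Station Beta, so moving all 7 needs at least 4 loaded trips out, with a return between consecutive ones — at least 7 crossings.
The safety rule pushes this higher. Following every safe sequence of crossings, the most of the 7 that can be at Station Beta as the shuttle arrives there on crossing 7 is 6 — never all 7.
So the move cannot be finished within 7 crossings. (The shortest complete plan takes 9:)
1. Pilot goes to Station Beta with crate K7 and crate R6.
2. Pilot goes back to Station Alpha alone.
3. Pilot goes to Station Beta with crate K2.
4. Pilot goes back to Station Alpha alone.
5. Pilot goes to Station Beta with crate K3 and crate M1.
6. Pilot goes back to Station Alpha with crate R6.
7. Pilot goes to Station Beta with crate R2 and crate R5.
8. Pilot goes back to Station Alpha with crate K7.
9. Pilot goes to Station Beta with crate K7 and crate R6.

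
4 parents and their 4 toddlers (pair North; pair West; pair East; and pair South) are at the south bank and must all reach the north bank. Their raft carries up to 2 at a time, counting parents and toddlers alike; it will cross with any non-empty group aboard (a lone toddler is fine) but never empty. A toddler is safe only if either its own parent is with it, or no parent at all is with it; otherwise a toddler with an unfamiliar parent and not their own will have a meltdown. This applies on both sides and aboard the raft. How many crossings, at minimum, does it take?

impossible

Following every safe sequence of crossings from the start, the most of the 8 that can be at the north bank as the raft arrives there on crossings 1, 3, 5 is 2, 3, 4 respectively; the best ever achieved is 4 of 8.
From crossing 7 on, no configuration arises that was not already reachable earlier: only 44 distinct safe configurations (who is on which side, and where the raft is) can ever be reached, none of them has everyone across, and every continuation just revisits them. So no valid plan exists.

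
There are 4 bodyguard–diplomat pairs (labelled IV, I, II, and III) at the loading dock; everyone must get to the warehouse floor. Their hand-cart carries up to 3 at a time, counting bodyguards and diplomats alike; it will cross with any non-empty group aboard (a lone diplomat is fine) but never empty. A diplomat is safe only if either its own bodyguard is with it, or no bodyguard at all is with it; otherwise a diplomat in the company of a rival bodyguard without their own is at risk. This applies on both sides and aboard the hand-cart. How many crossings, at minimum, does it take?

Counting alone: each trip to the warehouse floor takes at most 3 across and each return brings at least 1 back, so after t trips out (and t−1 returns) at most 3t − (t−1) of the 8 are across; that first reaches 8 at t = 4, so at least 7 crossings are needed.
The safety rule pushes this higher. Following every safe sequence of crossings, the most of the 8 that can be at the warehouse floor as the hand-cart arrives there on crossing 7 is 7 — never all 8.
So no plan with fewer than 9 crossings exists, and this one achieves 9:
1. bodyguard IV and diplomat IV cross → the warehouse floor.
2. bodyguard IV crosses ← the loading dock.
3. bodyguard I, bodyguard IV, and diplomat I cross → the warehouse floor.
4. bodyguard IV and diplomat IV cross ← the loading dock.
5. bodyguard II, bodyguard III, and bodyguard IV cross → the warehouse floor.
6. diplomat I crosses ← the loading dock.
7. diplomat I and diplomat IV cross → the warehouse floor.
8. diplomat IV crosses ← the loading dock.
9. diplomat II, diplomat III, and diplomat IV cross → the warehouse floor.

9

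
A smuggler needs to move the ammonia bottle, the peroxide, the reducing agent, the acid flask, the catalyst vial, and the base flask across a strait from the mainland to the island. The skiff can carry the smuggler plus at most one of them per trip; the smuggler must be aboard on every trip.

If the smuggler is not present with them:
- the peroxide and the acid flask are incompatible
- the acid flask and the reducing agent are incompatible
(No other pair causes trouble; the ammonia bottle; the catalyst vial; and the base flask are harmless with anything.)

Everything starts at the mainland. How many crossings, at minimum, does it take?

Counting alone: the smuggler can take at most 1 across per trip to the island, so moving all 6 needs at least 6 loaded trips out, with a return between consecutive ones — at least 11 crossings.
The safety rule pushes this higher. Following every safe sequence of crossings, the most of the 6 that can be at the island as the skiff arrives there on crossing 11 is 5 — never all 6.
So no plan with fewer than 13 crossings exists, and this one achieves 13:
1. Smuggler goes to the island with the acid flask.
2. Smuggler goes back to the mainland alone.
3. Smuggler goes to the island with the ammonia bottle.
4. Smuggler goes back to the mainland alone.
5. Smuggler goes to the island with the peroxide.
6. Smuggler goes back to the mainland with the acid flask.
7. Smuggler goes to the island with the reducing agent.
8. Smuggler goes back to the mainland alone.
9. Smuggler goes to the island with the catalyst vial.
10. Smuggler goes back to the mainland alone.
11. Smuggler goes to the island with the base flask.
12. Smuggler goes back to the mainland alone.
13. Smuggler goes to the island with the acid flask.

13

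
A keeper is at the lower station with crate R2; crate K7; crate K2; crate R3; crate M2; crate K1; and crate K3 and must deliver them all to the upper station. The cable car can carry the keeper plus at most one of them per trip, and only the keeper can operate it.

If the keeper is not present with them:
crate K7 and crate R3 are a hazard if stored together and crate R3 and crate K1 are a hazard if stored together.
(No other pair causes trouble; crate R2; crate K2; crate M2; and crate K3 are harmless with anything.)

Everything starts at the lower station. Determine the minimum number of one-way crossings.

15

Counting alone: the keeper can take at most 1 across per trip to the upper station, so moving all 7 needs at least 7 loaded trips out, with a return between consecutive ones — at least 13 crossings.
The safety rule pushes this higher. Following every safe sequence of crossings, the most of the 7 that can be at the upper station as the cable car arrives there on crossing 13 is 6 — never all 7.
So no plan with fewer than 15 crossings exists, and this one achieves 15:
1. Keeper goes to the upper station with crate R3.
2. Keeper goes back to the lower station alone.
3. Keeper goes to the upper station with crate R2.
4. Keeper goes back to the lower station alone.
5. Keeper goes to the upper station with crate K7.
6. Keeper goes back to the lower station with crate R3.
7. Keeper goes to the upper station with crate K1.
8. Keeper goes back to the lower station alone.
9. Keeper goes to the upper station with crate K2.
10. Keeper goes back to the lower station alone.
11. Keeper goes to the upper station with crate M2.
12. Keeper goes back to the lower station alone.
13. Keeper goes to the upper station with crate K3.
14. Keeper goes back to the lower station alone.
15. Keeper goes to the upper station with crate R3.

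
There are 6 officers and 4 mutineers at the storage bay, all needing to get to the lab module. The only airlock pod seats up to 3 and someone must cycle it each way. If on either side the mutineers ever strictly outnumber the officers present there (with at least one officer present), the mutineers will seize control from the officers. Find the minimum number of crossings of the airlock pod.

Counting alone: each trip to the lab module takes at most 3 across and each return brings at least 1 back, so after t trips out (and t−1 returns) at most 3t − (t−1) of the 10 are across; that first reaches 10 at t = 5, so at least 9 crossings are needed.
The plan below uses exactly 9 crossings, so it is optimal:
1. 2 mutineers → the lab module.  (the storage bay: 6O 2M; the lab module: 0O 2M)
2. 1 mutineer ← the storage bay.  (the storage bay: 6O 3M; the lab module: 0O 1M)
3. 3 mutineers → the lab module.  (the storage bay: 6O 0M; the lab module: 0O 4M)
4. 1 mutineer ← the storage bay.  (the storage bay: 6O 1M; the lab module: 0O 3M)
5. 3 officers → the lab module.  (the storage bay: 3O 1M; the lab module: 3O 3M)
6. 1 mutineer ← the storage bay.  (the storage bay: 3O 2M; the lab module: 3O 2M)
7. 1 officer and 2 mutineers → the lab module.  (the storage bay: 2O 0M; the lab module: 4O 4M)
8. 1 mutineer ← the storage bay.  (the storage bay: 2O 1M; the lab module: 4O 3M)
9. 2 officers and 1 mutineer → the lab module.  (the storage bay: 0O 0M; the lab module: 6O 4M)

9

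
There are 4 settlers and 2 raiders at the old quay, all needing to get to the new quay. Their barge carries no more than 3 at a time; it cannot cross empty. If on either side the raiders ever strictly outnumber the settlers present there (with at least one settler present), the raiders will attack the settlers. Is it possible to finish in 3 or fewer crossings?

Counting alone: each trip to the new quay takes at most 3 across and each return brings at least 1 back, so after t trips out (and t−1 returns) at most 3t − (t−1) of the 6 are across; that first reaches 6 at t = 3, so at least 5 crossings are needed.
Since 3 < 5, 3 crossings cannot be enough. (The shortest complete plan in fact takes 5:)
1. 2 raiders → the new quay.  (the old quay: 4S 0R; the new quay: 0S 2R)
2. 1 raider ← the old quay.  (the old quay: 4S 1R; the new quay: 0S 1R)
3. 2 settlers and 1 raider → the new quay.  (the old quay: 2S 0R; the new quay: 2S 2R)
4. 1 raider ← the old quay.  (the old quay: 2S 1R; the new quay: 2S 1R)
5. 2 settlers and 1 raider → the new quay.  (the old quay: 0S 0R; the new quay: 4S 2R)

No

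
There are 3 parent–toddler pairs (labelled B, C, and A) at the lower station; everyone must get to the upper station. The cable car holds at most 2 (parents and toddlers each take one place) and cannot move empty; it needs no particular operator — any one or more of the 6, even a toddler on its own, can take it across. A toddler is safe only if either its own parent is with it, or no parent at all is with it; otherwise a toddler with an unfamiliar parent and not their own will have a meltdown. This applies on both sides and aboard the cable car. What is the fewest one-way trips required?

Counting alone: each trip to the upper station takes at most 2 across and each return brings at least 1 back, so after t trips out (and t−1 returns) at most 2t − (t−1) of the 6 are across; that first reaches 6 at t = 5, so at least 9 crossings are needed.
The safety rule pushes this higher. Following every safe sequence of crossings, the most of the 6 that can be at the upper station as the cable car arrives there on crossing 9 is 5 — never all 6.
So no plan with fewer than 11 crossings exists, and this one achieves 11:
1. parent B and toddler B cross → the upper station.
2. parent B crosses ← the lower station.
3. toddler A and toddler C cross → the upper station.
4. toddler B crosses ← the lower station.
5. parent A and parent C cross → the upper station.
6. parent C and toddler C cross ← the lower station.
7. parent B and parent C cross → the upper station.
8. toddler A crosses ← the lower station.
9. toddler B and toddler C cross → the upper station.
10. parent A crosses ← the lower station.
11. parent A and toddler A cross → the upper station.

11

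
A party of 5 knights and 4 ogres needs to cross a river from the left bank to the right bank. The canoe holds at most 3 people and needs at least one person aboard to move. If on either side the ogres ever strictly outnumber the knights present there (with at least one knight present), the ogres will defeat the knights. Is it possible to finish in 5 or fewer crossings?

Counting alone: each trip to the right bank takes at most 3 across and each return brings at least 1 back, so after t trips out (and t−1 returns) at most 3t − (t−1) of the 9 are across; that first reaches 9 at t = 4, so at least 7 crossings are needed.
Since 5 < 7, 5 crossings cannot be enough. (The shortest complete plan in fact takes 7:)
1. 3 ogres → the right bank.  (the left bank: 5K 1O; the right bank: 0K 3O)
2. 1 ogre ← the left bank.  (the left bank: 5K 2O; the right bank: 0K 2O)
3. 3 knights → the right bank.  (the left bank: 2K 2O; the right bank: 3K 2O)
4. 1 knight ← the left bank.  (the left bank: 3K 2O; the right bank: 2K 2O)
5. 2 knights and 1 ogre → the right bank.  (the left bank: 1K 1O; the right bank: 4K 3O)
6. 1 knight ← the left bank.  (the left bank: 2K 1O; the right bank: 3K 3O)
7. 2 knights and 1 ogre → the right bank.  (the left bank: 0K 0O; the right bank: 5K 4O)

No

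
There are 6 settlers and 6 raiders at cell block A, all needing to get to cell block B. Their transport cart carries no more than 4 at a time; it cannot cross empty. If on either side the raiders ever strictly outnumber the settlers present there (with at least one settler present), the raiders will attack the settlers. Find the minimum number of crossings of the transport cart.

Counting alone: each trip to cell block B takes at most 4 across and each return brings at least 1 back, so after t trips out (and t−1 returns) at most 4t − (t−1) of the 12 are across; that first reaches 12 at t = 4, so at least 7 crossings are needed.
The safety rule pushes this higher. Following every safe sequence of crossings, the most of the 12 that can be at cell block B as the transport cart arrives there on crossing 7 is 11 — never all 12.
So no plan with fewer than 9 crossings exists, and this one achieves 9:
1. 2 raiders → cell block B.  (cell block A: 6S 4R; cell block B: 0S 2R)
2. 1 raider ← cell block A.  (cell block A: 6S 5R; cell block B: 0S 1R)
3. 4 raiders → cell block B.  (cell block A: 6S 1R; cell block B: 0S 5R)
4. 1 raider ← cell block A.  (cell block A: 6S 2R; cell block B: 0S 4R)
5. 4 settlers → cell block B.  (cell block A: 2S 2R; cell block B: 4S 4R)
6. 1 settler and 1 raider ← cell block A.  (cell block A: 3S 3R; cell block B: 3S 3R)
7. 2 settlers and 2 raiders → cell block B.  (cell block A: 1S 1R; cell block B: 5S 5R)
8. 1 settler and 1 raider ← cell block A.  (cell block A: 2S 2R; cell block B: 4S 4R)
9. 2 settlers and 2 raiders → cell block B.  (cell block A: 0S 0R; cell block B: 6S 6R)

9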